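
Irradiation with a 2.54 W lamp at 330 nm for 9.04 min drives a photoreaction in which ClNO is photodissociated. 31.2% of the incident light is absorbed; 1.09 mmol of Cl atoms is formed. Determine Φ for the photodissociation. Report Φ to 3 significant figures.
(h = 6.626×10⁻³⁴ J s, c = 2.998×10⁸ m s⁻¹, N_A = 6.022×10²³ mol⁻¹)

Φ = 0.919

Product: 1.09 mmol = 0.00109 mol.
Photon energy at 330 nm: hc/λ = (6.626×10⁻³⁴)(2.998×10⁸)/(330×10⁻⁹) = 6.020×10⁻¹⁹ J.
Energy delivered: (2.54 W)(542.4 s) = 1378 J.
Photons incident: 1378 / 6.020×10⁻¹⁹ = 2.289×10²¹, i.e. 2.289×10²¹/6.022×10²³ = 0.003801 mol.
Photons absorbed: 0.312 × 0.003801 = 0.001186 mol.
Φ = 0.00109 mol / 0.001186 mol photons = 0.919.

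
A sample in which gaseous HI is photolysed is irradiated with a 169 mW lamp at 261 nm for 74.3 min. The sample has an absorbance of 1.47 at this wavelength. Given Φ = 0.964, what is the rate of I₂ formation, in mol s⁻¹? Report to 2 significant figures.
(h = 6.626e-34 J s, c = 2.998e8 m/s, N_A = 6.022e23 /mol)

Photon energy at 261 nm: hc/λ = (6.626e-34)(2.998e8)/(261e-9) = 7.611e-19 J.
Energy delivered: (169 mW)(4458 s) = 753.4 J.
Photons incident: 753.4 / 7.611e-19 = 9.899e20, i.e. 9.899e20/6.022e23 = 0.001644 mol.
Fraction absorbed: 1 − 10^(−1.47) = 0.9661.
Photons absorbed: 0.9661 × 0.001644 = 0.001588 mol.
Product formed: 0.964 × 0.001588 = 0.001531 mol.
Rate: 0.001531 / 4458 s = 3.4e-7 mol s⁻¹.

3.4e-7 mol s⁻¹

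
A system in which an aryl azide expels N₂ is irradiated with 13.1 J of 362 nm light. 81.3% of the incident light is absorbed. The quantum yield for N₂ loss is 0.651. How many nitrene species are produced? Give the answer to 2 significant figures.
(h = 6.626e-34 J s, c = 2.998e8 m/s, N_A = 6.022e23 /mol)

Photon energy at 362 nm: hc/λ = (6.626e-34)(2.998e8)/(362e-9) = 5.487e-19 J.
Photons incident: 13.1 / 5.487e-19 = 2.387e19, i.e. 2.387e19/6.022e23 = 3.964e-5 mol.
Photons absorbed: 0.813 × 3.964e-5 = 3.223e-5 mol.
Product: Φ × n_abs = 0.651 × 3.223e-5 = 2.098e-5 mol.
As a count: 2.098e-5 × 6.022e23 = 1.3e19.

1.3e19 species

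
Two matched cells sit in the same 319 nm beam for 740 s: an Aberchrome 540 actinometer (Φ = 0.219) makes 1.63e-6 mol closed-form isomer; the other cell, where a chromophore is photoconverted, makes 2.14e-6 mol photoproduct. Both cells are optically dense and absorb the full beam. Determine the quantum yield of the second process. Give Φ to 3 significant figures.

Photons absorbed by the actinometer: 1.63e-6 / 0.219 = 7.443e-6 mol.
Φ(unknown) = 2.14e-6 / 7.443e-6 = 0.288.

Φ = 0.288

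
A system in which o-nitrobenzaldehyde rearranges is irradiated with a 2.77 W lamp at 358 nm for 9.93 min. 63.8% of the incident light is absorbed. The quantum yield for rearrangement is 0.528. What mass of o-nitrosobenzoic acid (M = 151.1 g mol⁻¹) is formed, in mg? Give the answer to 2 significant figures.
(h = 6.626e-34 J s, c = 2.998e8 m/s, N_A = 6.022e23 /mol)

250 mg

Photon energy at 358 nm: hc/λ = (6.626e-34)(2.998e8)/(358e-9) = 5.549e-19 J.
Energy delivered: (2.77 W)(595.8 s) = 1650 J.
Photons incident: 1650 / 5.549e-19 = 2.974e21, i.e. 2.974e21/6.022e23 = 0.004939 mol.
Photons absorbed: 0.638 × 0.004939 = 0.003151 mol.
Product: Φ × n_abs = 0.528 × 0.003151 = 0.001664 mol.
Mass: 0.001664 × 151.1 = 0.2514 g = 250 mg.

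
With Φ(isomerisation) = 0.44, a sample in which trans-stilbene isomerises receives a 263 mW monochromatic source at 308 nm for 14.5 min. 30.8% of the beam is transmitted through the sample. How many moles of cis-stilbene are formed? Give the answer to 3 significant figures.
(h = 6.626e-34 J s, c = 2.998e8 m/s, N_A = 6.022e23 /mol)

1.79e-4 mol

Photon energy at 308 nm: hc/λ = (6.626e-34)(2.998e8)/(308e-9) = 6.450e-19 J.
Energy delivered: (263 mW)(870 s) = 228.8 J.
Photons incident: 228.8 / 6.450e-19 = 3.547e20, i.e. 3.547e20/6.022e23 = 5.890e-4 mol.
Fraction absorbed: 1 − 30.8/100 = 0.6920.
Photons absorbed: 0.6920 × 5.890e-4 = 4.076e-4 mol.
Product: Φ × n_abs = 0.44 × 4.076e-4 = 1.793e-4 mol.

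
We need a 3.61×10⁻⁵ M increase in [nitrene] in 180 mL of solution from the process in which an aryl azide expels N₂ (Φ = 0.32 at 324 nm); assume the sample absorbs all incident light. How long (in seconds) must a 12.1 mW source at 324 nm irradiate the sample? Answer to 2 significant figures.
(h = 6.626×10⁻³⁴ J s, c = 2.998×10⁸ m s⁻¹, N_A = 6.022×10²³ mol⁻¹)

Product: (3.61×10⁻⁵ M)(0.18 L) = 6.498×10⁻⁶ mol.
Photons that must be absorbed: 6.498×10⁻⁶ / 0.32 = 2.031×10⁻⁵ mol.
Photon energy: hc/λ = 6.131×10⁻¹⁹ J; per mole, 3.692×10⁵ J mol⁻¹.
Energy required: 2.031×10⁻⁵ × 3.692×10⁵ = 7.498 J.
Time: 7.498 J / 0.0121 W = 620 s.

t ≈ 620 s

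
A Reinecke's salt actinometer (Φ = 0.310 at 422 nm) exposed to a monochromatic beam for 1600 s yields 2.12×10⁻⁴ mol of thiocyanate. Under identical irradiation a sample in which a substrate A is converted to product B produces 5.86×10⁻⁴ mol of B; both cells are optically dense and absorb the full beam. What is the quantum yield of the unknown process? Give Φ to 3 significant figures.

Photons absorbed by the actinometer: 2.12×10⁻⁴ / 0.310 = 6.839×10⁻⁴ mol.
Φ(unknown) = 5.86×10⁻⁴ / 6.839×10⁻⁴ = 0.857.

Φ = 0.857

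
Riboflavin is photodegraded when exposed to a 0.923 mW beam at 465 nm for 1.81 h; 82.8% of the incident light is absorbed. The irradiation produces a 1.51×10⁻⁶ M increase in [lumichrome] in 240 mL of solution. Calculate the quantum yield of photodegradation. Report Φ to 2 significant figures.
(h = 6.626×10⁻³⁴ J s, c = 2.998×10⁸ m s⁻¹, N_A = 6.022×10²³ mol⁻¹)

Product: (1.51×10⁻⁶ M)(0.24 L) = 3.624×10⁻⁷ mol.
Photon energy at 465 nm: hc/λ = (6.626×10⁻³⁴)(2.998×10⁸)/(465×10⁻⁹) = 4.272×10⁻¹⁹ J.
Energy delivered: (0.923 mW)(6516 s) = 6.014 J.
Photons incident: 6.014 / 4.272×10⁻¹⁹ = 1.408×10¹⁹, i.e. 1.408×10¹⁹/6.022×10²³ = 2.338×10⁻⁵ mol.
Photons absorbed: 0.828 × 2.338×10⁻⁵ = 1.936×10⁻⁵ mol.
Φ = 3.624×10⁻⁷ mol / 1.936×10⁻⁵ mol photons = 0.019.

Φ = 0.019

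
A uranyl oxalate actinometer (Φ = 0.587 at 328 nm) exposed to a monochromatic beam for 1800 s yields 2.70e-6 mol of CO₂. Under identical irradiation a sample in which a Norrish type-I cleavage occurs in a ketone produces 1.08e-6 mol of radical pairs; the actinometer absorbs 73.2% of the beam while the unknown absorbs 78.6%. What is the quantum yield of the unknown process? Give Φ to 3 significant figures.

Photons absorbed by the actinometer: 2.70e-6 / 0.587 = 4.600e-6 mol.
Incident flux: 4.600e-6 / 0.732 = 6.284e-6 einstein.
Absorbed by unknown: 0.786 × 6.284e-6 = 4.939e-6 mol.
Φ(unknown) = 1.08e-6 / 4.939e-6 = 0.219.

Φ = 0.219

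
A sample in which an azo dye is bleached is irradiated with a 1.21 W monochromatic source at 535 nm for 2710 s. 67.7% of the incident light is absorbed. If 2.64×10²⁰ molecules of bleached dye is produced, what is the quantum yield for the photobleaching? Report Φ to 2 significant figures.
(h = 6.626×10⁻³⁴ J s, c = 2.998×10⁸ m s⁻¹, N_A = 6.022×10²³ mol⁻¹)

Φ = 0.044

Product: 2.64×10²⁰ / 6.022×10²³ = 4.384×10⁻⁴ mol.
Photon energy at 535 nm: hc/λ = (6.626×10⁻³⁴)(2.998×10⁸)/(535×10⁻⁹) = 3.713×10⁻¹⁹ J.
Energy delivered: (1.21 W)(2710 s) = 3279 J.
Photons incident: 3279 / 3.713×10⁻¹⁹ = 8.831×10²¹, i.e. 8.831×10²¹/6.022×10²³ = 0.01466 mol.
Photons absorbed: 0.677 × 0.01466 = 0.009925 mol.
Φ = 4.384×10⁻⁴ mol / 0.009925 mol photons = 0.044.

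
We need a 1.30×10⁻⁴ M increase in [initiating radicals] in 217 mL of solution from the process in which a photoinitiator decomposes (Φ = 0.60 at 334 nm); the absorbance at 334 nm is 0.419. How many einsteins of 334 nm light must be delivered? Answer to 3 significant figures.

Product: (1.30×10⁻⁴ M)(0.217 L) = 2.821×10⁻⁵ mol.
Photons that must be absorbed: 2.821×10⁻⁵ / 0.60 = 4.702×10⁻⁵ mol.
Fraction absorbed: 1 − 10^(−0.419) = 0.6189.
Incident photons needed: 4.702×10⁻⁵ / 0.6189 = 7.597×10⁻⁵ mol.

7.60×10⁻⁵ einstein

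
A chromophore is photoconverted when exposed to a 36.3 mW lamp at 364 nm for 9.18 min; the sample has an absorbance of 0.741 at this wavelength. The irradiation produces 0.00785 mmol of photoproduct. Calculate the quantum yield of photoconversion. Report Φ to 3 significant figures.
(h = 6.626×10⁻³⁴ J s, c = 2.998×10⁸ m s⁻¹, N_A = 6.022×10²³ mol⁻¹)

Φ = 0.158

Product: 0.00785 mmol = 7.85×10⁻⁶ mol.
Photon energy at 364 nm: hc/λ = (6.626×10⁻³⁴)(2.998×10⁸)/(364×10⁻⁹) = 5.457×10⁻¹⁹ J.
Energy delivered: (36.3 mW)(550.8 s) = 19.99 J.
Photons incident: 19.99 / 5.457×10⁻¹⁹ = 3.663×10¹⁹, i.e. 3.663×10¹⁹/6.022×10²³ = 6.083×10⁻⁵ mol.
Fraction absorbed: 1 − 10^(−0.741) = 0.8184.
Photons absorbed: 0.8184 × 6.083×10⁻⁵ = 4.978×10⁻⁵ mol.
Φ = 7.85×10⁻⁶ mol / 4.978×10⁻⁵ mol photons = 0.158.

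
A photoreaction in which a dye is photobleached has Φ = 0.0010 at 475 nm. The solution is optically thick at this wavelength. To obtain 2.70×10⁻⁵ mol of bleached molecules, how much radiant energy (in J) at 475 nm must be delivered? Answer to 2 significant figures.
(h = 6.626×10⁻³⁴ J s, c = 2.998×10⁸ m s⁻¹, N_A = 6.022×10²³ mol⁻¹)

Photons that must be absorbed: 2.70×10⁻⁵ / 0.0010 = 0.02700 mol.
Photon energy: hc/λ = 4.182×10⁻¹⁹ J; per mole, 2.518×10⁵ J mol⁻¹.
Energy required: 0.02700 × 2.518×10⁵ = 6800 J.

6800 J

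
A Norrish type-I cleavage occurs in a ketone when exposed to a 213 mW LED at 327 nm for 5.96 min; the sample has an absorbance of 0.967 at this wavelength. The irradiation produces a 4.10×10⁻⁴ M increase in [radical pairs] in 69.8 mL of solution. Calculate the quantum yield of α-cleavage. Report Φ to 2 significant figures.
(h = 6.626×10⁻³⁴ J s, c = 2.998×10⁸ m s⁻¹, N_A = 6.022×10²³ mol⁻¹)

Φ = 0.15

Product: (4.10×10⁻⁴ M)(0.0698 L) = 2.862×10⁻⁵ mol.
Photon energy at 327 nm: hc/λ = (6.626×10⁻³⁴)(2.998×10⁸)/(327×10⁻⁹) = 6.075×10⁻¹⁹ J.
Energy delivered: (213 mW)(357.6 s) = 76.17 J.
Photons incident: 76.17 / 6.075×10⁻¹⁹ = 1.254×10²⁰, i.e. 1.254×10²⁰/6.022×10²³ = 2.082×10⁻⁴ mol.
Fraction absorbed: 1 − 10^(−0.967) = 0.8921.
Photons absorbed: 0.8921 × 2.082×10⁻⁴ = 1.857×10⁻⁴ mol.
Φ = 2.862×10⁻⁵ mol / 1.857×10⁻⁴ mol photons = 0.15.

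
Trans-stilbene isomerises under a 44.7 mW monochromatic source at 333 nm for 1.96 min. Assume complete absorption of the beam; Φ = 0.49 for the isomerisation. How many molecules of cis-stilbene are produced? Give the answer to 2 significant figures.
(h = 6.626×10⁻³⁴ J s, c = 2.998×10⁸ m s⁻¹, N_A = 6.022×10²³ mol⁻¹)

4.3×10¹⁸ molecules

Photon energy at 333 nm: hc/λ = (6.626×10⁻³⁴)(2.998×10⁸)/(333×10⁻⁹) = 5.965×10⁻¹⁹ J.
Energy delivered: (44.7 mW)(117.6 s) = 5.257 J.
Photons incident: 5.257 / 5.965×10⁻¹⁹ = 8.813×10¹⁸, i.e. 8.813×10¹⁸/6.022×10²³ = 1.463×10⁻⁵ mol.
Product: Φ × n_abs = 0.49 × 1.463×10⁻⁵ = 7.169×10⁻⁶ mol.
As a count: 7.169×10⁻⁶ × 6.022×10²³ = 4.3×10¹⁸.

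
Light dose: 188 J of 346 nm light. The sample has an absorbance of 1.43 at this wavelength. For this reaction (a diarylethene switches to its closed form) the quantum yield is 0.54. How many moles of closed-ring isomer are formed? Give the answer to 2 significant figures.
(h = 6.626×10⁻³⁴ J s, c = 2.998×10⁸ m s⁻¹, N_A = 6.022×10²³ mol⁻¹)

Photon energy at 346 nm: hc/λ = (6.626×10⁻³⁴)(2.998×10⁸)/(346×10⁻⁹) = 5.741×10⁻¹⁹ J.
Photons incident: 188 / 5.741×10⁻¹⁹ = 3.275×10²⁰, i.e. 3.275×10²⁰/6.022×10²³ = 5.438×10⁻⁴ mol.
Fraction absorbed: 1 − 10^(−1.43) = 0.9628.
Photons absorbed: 0.9628 × 5.438×10⁻⁴ = 5.236×10⁻⁴ mol.
Product: Φ × n_abs = 0.54 × 5.236×10⁻⁴ = 2.827×10⁻⁴ mol.

2.8×10⁻⁴ mol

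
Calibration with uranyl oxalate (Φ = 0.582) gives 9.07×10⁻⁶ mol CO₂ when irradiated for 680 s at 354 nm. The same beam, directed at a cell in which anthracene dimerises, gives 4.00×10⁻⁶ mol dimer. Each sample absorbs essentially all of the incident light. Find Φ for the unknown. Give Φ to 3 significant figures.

Φ = 0.257

Photons absorbed by the actinometer: 9.07×10⁻⁶ / 0.582 = 1.558×10⁻⁵ mol.
Φ(unknown) = 4.00×10⁻⁶ / 1.558×10⁻⁵ = 0.257.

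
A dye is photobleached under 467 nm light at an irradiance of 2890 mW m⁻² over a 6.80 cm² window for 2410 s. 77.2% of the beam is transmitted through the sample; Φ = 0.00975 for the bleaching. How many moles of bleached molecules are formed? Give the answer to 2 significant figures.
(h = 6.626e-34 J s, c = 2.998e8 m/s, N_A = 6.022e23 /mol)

Photon energy at 467 nm: hc/λ = (6.626e-34)(2.998e8)/(467e-9) = 4.254e-19 J.
Energy delivered: (2890 mW m⁻²)(6.80e-4 m²)(2410 s) = 4.736 J.
Photons incident: 4.736 / 4.254e-19 = 1.113e19, i.e. 1.113e19/6.022e23 = 1.848e-5 mol.
Fraction absorbed: 1 − 77.2/100 = 0.2280.
Photons absorbed: 0.2280 × 1.848e-5 = 4.213e-6 mol.
Product: Φ × n_abs = 0.00975 × 4.213e-6 = 4.108e-8 mol.

4.1e-8 mol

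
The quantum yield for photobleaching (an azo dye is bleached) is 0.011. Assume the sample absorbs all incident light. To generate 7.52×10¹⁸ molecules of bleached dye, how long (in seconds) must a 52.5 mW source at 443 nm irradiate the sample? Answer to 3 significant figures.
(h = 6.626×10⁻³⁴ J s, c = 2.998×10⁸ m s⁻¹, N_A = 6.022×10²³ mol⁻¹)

Product: 7.52×10¹⁸ / 6.022×10²³ = 1.249×10⁻⁵ mol.
Photons that must be absorbed: 1.249×10⁻⁵ / 0.011 = 0.001135 mol.
Photon energy: hc/λ = 4.484×10⁻¹⁹ J; per mole, 2.700×10⁵ J mol⁻¹.
Energy required: 0.001135 × 2.700×10⁵ = 306.5 J.
Time: 306.5 J / 0.0525 W = 5840 s.

t ≈ 5840 s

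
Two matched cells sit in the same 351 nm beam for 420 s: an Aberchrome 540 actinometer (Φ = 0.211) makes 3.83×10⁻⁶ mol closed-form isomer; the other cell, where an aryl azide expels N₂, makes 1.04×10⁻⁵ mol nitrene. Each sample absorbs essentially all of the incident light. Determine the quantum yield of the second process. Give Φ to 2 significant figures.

Φ = 0.57

Photons absorbed by the actinometer: 3.83×10⁻⁶ / 0.211 = 1.815×10⁻⁵ mol.
Φ(unknown) = 1.04×10⁻⁵ / 1.815×10⁻⁵ = 0.57.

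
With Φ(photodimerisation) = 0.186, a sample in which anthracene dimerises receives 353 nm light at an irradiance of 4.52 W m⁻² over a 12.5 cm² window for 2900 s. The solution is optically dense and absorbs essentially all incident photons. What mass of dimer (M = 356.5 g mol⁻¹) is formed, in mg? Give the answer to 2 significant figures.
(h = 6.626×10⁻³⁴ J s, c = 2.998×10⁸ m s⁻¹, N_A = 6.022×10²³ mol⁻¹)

3.2 mg

Photon energy at 353 nm: hc/λ = (6.626×10⁻³⁴)(2.998×10⁸)/(353×10⁻⁹) = 5.627×10⁻¹⁹ J.
Energy delivered: (4.52 W m⁻²)(12.5×10⁻⁴ m²)(2900 s) = 16.38 J.
Photons incident: 16.38 / 5.627×10⁻¹⁹ = 2.911×10¹⁹, i.e. 2.911×10¹⁹/6.022×10²³ = 4.834×10⁻⁵ mol.
Product: Φ × n_abs = 0.186 × 4.834×10⁻⁵ = 8.991×10⁻⁶ mol.
Mass: 8.991×10⁻⁶ × 356.5 = 0.003205 g = 3.2 mg.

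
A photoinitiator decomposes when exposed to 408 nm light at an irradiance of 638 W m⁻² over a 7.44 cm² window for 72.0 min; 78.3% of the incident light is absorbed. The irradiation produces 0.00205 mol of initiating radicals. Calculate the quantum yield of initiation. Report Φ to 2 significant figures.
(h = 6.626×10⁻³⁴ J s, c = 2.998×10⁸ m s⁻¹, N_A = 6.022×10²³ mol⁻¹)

Φ = 0.37

Photon energy at 408 nm: hc/λ = (6.626×10⁻³⁴)(2.998×10⁸)/(408×10⁻⁹) = 4.869×10⁻¹⁹ J.
Energy delivered: (638 W m⁻²)(7.44×10⁻⁴ m²)(4320 s) = 2051 J.
Photons incident: 2051 / 4.869×10⁻¹⁹ = 4.212×10²¹, i.e. 4.212×10²¹/6.022×10²³ = 0.006994 mol.
Photons absorbed: 0.783 × 0.006994 = 0.005476 mol.
Φ = 0.00205 mol / 0.005476 mol photons = 0.37.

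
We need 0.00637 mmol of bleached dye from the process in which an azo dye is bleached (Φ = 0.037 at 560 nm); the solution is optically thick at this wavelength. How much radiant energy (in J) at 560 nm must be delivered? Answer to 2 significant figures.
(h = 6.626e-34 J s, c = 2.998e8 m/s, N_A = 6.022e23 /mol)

37 J

Product: 0.00637 mmol = 6.37e-6 mol.
Photons that must be absorbed: 6.37e-6 / 0.037 = 1.722e-4 mol.
Photon energy: hc/λ = 3.547e-19 J; per mole, 2.136e5 J mol⁻¹.
Energy required: 1.722e-4 × 2.136e5 = 37 J.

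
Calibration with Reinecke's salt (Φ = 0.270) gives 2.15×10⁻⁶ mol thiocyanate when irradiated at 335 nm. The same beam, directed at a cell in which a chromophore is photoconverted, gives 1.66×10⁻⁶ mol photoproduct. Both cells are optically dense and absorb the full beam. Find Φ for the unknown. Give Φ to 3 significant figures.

Photons absorbed by the actinometer: 2.15×10⁻⁶ / 0.270 = 7.963×10⁻⁶ mol.
Φ(unknown) = 1.66×10⁻⁶ / 7.963×10⁻⁶ = 0.208.

Φ = 0.208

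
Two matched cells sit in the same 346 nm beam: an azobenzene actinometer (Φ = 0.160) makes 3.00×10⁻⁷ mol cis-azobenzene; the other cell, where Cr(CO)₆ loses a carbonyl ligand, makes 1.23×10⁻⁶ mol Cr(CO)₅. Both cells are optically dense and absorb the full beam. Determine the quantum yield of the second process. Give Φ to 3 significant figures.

Photons absorbed by the actinometer: 3.00×10⁻⁷ / 0.160 = 1.875×10⁻⁶ mol.
Φ(unknown) = 1.23×10⁻⁶ / 1.875×10⁻⁶ = 0.656.

Φ = 0.656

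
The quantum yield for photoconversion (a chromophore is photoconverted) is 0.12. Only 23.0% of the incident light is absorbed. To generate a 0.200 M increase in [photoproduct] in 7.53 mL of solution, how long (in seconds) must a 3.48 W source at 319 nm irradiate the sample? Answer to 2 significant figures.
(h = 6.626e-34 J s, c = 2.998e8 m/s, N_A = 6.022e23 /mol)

Product: (0.200 M)(0.00753 L) = 0.001506 mol.
Photons that must be absorbed: 0.001506 / 0.12 = 0.01255 mol.
Incident photons needed: 0.01255 / 0.230 = 0.05457 mol.
Photon energy: hc/λ = 6.227e-19 J; per mole, 3.750e5 J mol⁻¹.
Energy required: 0.05457 × 3.750e5 = 2.046e4 J.
Time: 2.046e4 J / 3.48 W = 5900 s.

t ≈ 5900 s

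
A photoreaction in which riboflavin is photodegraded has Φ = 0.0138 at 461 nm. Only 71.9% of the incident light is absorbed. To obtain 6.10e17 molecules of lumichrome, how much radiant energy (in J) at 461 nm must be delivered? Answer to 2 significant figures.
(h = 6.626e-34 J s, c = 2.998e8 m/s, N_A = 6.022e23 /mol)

26 J

Product: 6.10e17 / 6.022e23 = 1.013e-6 mol.
Photons that must be absorbed: 1.013e-6 / 0.0138 = 7.341e-5 mol.
Incident photons needed: 7.341e-5 / 0.719 = 1.021e-4 mol.
Photon energy: hc/λ = 4.309e-19 J; per mole, 2.595e5 J mol⁻¹.
Energy required: 1.021e-4 × 2.595e5 = 26 J.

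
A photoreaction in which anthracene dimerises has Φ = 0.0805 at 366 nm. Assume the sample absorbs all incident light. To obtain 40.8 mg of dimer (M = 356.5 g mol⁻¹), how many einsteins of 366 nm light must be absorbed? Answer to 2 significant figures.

Product: 40.8 mg / 356.5 g mol⁻¹ = 1.144×10⁻⁴ mol.
Photons that must be absorbed: 1.144×10⁻⁴ / 0.0805 = 0.001421 mol.

0.0014 einstein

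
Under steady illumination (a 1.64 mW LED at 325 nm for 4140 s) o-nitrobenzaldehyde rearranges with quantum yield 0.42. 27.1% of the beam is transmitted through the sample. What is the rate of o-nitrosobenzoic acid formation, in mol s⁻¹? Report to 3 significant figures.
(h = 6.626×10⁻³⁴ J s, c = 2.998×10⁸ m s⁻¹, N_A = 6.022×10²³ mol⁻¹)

1.36×10⁻⁹ mol s⁻¹

Photon energy at 325 nm: hc/λ = (6.626×10⁻³⁴)(2.998×10⁸)/(325×10⁻⁹) = 6.112×10⁻¹⁹ J.
Energy delivered: (1.64 mW)(4140 s) = 6.790 J.
Photons incident: 6.790 / 6.112×10⁻¹⁹ = 1.111×10¹⁹, i.e. 1.111×10¹⁹/6.022×10²³ = 1.845×10⁻⁵ mol.
Fraction absorbed: 1 − 27.1/100 = 0.7290.
Photons absorbed: 0.7290 × 1.845×10⁻⁵ = 1.345×10⁻⁵ mol.
Product formed: 0.42 × 1.345×10⁻⁵ = 5.649×10⁻⁶ mol.
Rate: 5.649×10⁻⁶ / 4140 s = 1.36×10⁻⁹ mol s⁻¹.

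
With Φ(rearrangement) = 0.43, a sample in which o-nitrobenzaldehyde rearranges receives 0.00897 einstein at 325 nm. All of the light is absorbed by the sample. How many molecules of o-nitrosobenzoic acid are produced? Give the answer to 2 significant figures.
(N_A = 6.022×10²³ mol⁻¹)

Product: Φ × n_abs = 0.43 × 0.00897 = 0.003857 mol.
As a count: 0.003857 × 6.022×10²³ = 2.3×10²¹.

2.3×10²¹ molecules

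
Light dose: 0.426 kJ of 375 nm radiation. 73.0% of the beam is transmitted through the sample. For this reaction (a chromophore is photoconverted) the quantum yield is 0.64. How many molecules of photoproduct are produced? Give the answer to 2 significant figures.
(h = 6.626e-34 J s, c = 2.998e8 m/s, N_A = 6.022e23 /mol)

Photon energy at 375 nm: hc/λ = (6.626e-34)(2.998e8)/(375e-9) = 5.297e-19 J.
Incident energy: 0.426 kJ = 426 J.
Photons incident: 426 / 5.297e-19 = 8.042e20, i.e. 8.042e20/6.022e23 = 0.001335 mol.
Fraction absorbed: 1 − 73.0/100 = 0.2700.
Photons absorbed: 0.2700 × 0.001335 = 3.605e-4 mol.
Product: Φ × n_abs = 0.64 × 3.605e-4 = 2.307e-4 mol.
As a count: 2.307e-4 × 6.022e23 = 1.4e20.

1.4e20 molecules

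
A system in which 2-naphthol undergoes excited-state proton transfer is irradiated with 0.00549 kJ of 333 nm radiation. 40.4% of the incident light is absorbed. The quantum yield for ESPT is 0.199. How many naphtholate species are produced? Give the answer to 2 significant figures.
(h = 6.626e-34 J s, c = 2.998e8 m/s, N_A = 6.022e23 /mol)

7.4e17 species

Photon energy at 333 nm: hc/λ = (6.626e-34)(2.998e8)/(333e-9) = 5.965e-19 J.
Incident energy: 0.00549 kJ = 5.49 J.
Photons incident: 5.49 / 5.965e-19 = 9.204e18, i.e. 9.204e18/6.022e23 = 1.528e-5 mol.
Photons absorbed: 0.404 × 1.528e-5 = 6.173e-6 mol.
Product: Φ × n_abs = 0.199 × 6.173e-6 = 1.228e-6 mol.
As a count: 1.228e-6 × 6.022e23 = 7.4e17.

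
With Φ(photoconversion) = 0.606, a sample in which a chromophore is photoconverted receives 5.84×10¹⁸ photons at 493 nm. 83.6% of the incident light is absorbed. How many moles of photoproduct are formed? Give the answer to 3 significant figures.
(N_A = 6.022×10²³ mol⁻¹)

4.91×10⁻⁶ mol

Moles of photons: 5.84×10¹⁸ / 6.022×10²³ = 9.698×10⁻⁶ mol.
Photons absorbed: 0.836 × 9.698×10⁻⁶ = 8.108×10⁻⁶ mol.
Product: Φ × n_abs = 0.606 × 8.108×10⁻⁶ = 4.913×10⁻⁶ mol.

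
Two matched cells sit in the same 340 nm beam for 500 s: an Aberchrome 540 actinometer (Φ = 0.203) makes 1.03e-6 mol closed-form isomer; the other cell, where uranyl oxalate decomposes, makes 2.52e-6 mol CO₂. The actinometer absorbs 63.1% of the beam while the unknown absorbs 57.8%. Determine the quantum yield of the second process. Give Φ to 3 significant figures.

Φ = 0.542

Photons absorbed by the actinometer: 1.03e-6 / 0.203 = 5.074e-6 mol.
Incident flux: 5.074e-6 / 0.631 = 8.041e-6 einstein.
Absorbed by unknown: 0.578 × 8.041e-6 = 4.648e-6 mol.
Φ(unknown) = 2.52e-6 / 4.648e-6 = 0.542.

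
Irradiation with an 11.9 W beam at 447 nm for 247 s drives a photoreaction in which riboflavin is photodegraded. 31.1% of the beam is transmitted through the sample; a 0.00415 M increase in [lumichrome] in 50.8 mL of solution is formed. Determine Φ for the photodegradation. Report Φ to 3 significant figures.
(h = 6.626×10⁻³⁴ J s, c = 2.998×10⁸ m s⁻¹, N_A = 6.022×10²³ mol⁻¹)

Φ = 0.0279

Product: (0.00415 M)(0.0508 L) = 2.108×10⁻⁴ mol.
Photon energy at 447 nm: hc/λ = (6.626×10⁻³⁴)(2.998×10⁸)/(447×10⁻⁹) = 4.444×10⁻¹⁹ J.
Energy delivered: (11.9 W)(247 s) = 2939 J.
Photons incident: 2939 / 4.444×10⁻¹⁹ = 6.613×10²¹, i.e. 6.613×10²¹/6.022×10²³ = 0.01098 mol.
Fraction absorbed: 1 − 31.1/100 = 0.6890.
Photons absorbed: 0.6890 × 0.01098 = 0.007565 mol.
Φ = 2.108×10⁻⁴ mol / 0.007565 mol photons = 0.0279.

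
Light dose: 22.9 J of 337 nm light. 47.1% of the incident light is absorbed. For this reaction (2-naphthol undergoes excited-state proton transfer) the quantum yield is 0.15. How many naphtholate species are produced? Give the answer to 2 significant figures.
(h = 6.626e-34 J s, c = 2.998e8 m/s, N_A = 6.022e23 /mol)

Photon energy at 337 nm: hc/λ = (6.626e-34)(2.998e8)/(337e-9) = 5.895e-19 J.
Photons incident: 22.9 / 5.895e-19 = 3.885e19, i.e. 3.885e19/6.022e23 = 6.451e-5 mol.
Photons absorbed: 0.471 × 6.451e-5 = 3.038e-5 mol.
Product: Φ × n_abs = 0.15 × 3.038e-5 = 4.557e-6 mol.
As a count: 4.557e-6 × 6.022e23 = 2.7e18.

2.7e18 species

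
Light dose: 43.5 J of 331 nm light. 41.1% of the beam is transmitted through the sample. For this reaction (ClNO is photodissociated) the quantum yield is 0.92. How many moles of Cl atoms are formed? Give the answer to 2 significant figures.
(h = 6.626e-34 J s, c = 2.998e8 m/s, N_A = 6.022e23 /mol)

6.5e-5 mol

Photon energy at 331 nm: hc/λ = (6.626e-34)(2.998e8)/(331e-9) = 6.001e-19 J.
Photons incident: 43.5 / 6.001e-19 = 7.249e19, i.e. 7.249e19/6.022e23 = 1.204e-4 mol.
Fraction absorbed: 1 − 41.1/100 = 0.5890.
Photons absorbed: 0.5890 × 1.204e-4 = 7.092e-5 mol.
Product: Φ × n_abs = 0.92 × 7.092e-5 = 6.525e-5 mol.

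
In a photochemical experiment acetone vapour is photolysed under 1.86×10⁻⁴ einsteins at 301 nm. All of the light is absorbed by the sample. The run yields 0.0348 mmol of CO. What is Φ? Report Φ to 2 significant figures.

Product: 0.0348 mmol = 3.48×10⁻⁵ mol.
Φ = 3.48×10⁻⁵ mol / 1.86×10⁻⁴ mol photons = 0.19.

Φ = 0.19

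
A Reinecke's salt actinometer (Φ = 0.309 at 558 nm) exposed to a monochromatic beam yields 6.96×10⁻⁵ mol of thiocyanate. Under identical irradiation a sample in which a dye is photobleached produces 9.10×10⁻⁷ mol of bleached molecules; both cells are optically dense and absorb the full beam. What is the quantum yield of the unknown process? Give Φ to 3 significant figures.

Photons absorbed by the actinometer: 6.96×10⁻⁵ / 0.309 = 2.252×10⁻⁴ mol.
Φ(unknown) = 9.10×10⁻⁷ / 2.252×10⁻⁴ = 0.00404.

Φ = 0.00404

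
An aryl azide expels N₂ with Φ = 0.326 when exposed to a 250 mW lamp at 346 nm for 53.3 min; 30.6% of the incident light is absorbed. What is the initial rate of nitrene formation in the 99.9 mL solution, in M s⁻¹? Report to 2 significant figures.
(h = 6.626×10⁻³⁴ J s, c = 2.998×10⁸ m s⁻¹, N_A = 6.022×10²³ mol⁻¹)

7.2×10⁻⁷ M s⁻¹

Photon energy at 346 nm: hc/λ = (6.626×10⁻³⁴)(2.998×10⁸)/(346×10⁻⁹) = 5.741×10⁻¹⁹ J.
Energy delivered: (250 mW)(3198 s) = 799.5 J.
Photons incident: 799.5 / 5.741×10⁻¹⁹ = 1.393×10²¹, i.e. 1.393×10²¹/6.022×10²³ = 0.002313 mol.
Photons absorbed: 0.306 × 0.002313 = 7.078×10⁻⁴ mol.
Product formed: 0.326 × 7.078×10⁻⁴ = 2.307×10⁻⁴ mol.
Rate: 2.307×10⁻⁴ mol / (3198 s × 0.0999 L) = 7.2×10⁻⁷ M s⁻¹.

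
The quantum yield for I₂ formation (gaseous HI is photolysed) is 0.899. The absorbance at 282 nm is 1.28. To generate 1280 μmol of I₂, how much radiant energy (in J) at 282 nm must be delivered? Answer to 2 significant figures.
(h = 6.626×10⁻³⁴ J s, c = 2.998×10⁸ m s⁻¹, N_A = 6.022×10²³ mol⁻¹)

640 J

Product: 1280 μmol = 0.00128 mol.
Photons that must be absorbed: 0.00128 / 0.899 = 0.001424 mol.
Fraction absorbed: 1 − 10^(−1.28) = 0.9475.
Incident photons needed: 0.001424 / 0.9475 = 0.001503 mol.
Photon energy: hc/λ = 7.044×10⁻¹⁹ J; per mole, 4.242×10⁵ J mol⁻¹.
Energy required: 0.001503 × 4.242×10⁵ = 640 J.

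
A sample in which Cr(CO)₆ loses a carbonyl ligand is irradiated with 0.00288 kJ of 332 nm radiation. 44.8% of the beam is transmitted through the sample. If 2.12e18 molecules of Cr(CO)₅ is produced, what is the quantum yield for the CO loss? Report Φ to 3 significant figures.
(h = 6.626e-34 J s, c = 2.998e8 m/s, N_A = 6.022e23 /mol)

Φ = 0.798

Product: 2.12e18 / 6.022e23 = 3.520e-6 mol.
Photon energy at 332 nm: hc/λ = (6.626e-34)(2.998e8)/(332e-9) = 5.983e-19 J.
Incident energy: 0.00288 kJ = 2.88 J.
Photons incident: 2.88 / 5.983e-19 = 4.814e18, i.e. 4.814e18/6.022e23 = 7.994e-6 mol.
Fraction absorbed: 1 − 44.8/100 = 0.5520.
Photons absorbed: 0.5520 × 7.994e-6 = 4.413e-6 mol.
Φ = 3.520e-6 mol / 4.413e-6 mol photons = 0.798.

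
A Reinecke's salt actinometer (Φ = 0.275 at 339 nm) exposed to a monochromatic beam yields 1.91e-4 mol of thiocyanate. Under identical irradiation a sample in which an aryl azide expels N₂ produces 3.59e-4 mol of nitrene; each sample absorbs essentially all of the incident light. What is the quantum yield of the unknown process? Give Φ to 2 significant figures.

Φ = 0.52

Photons absorbed by the actinometer: 1.91e-4 / 0.275 = 6.945e-4 mol.
Φ(unknown) = 3.59e-4 / 6.945e-4 = 0.52.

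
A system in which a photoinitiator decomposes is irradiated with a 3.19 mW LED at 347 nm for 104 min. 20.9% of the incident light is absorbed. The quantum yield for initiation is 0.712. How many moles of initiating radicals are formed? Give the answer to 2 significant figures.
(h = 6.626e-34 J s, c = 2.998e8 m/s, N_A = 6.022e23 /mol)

Photon energy at 347 nm: hc/λ = (6.626e-34)(2.998e8)/(347e-9) = 5.725e-19 J.
Energy delivered: (3.19 mW)(6240 s) = 19.91 J.
Photons incident: 19.91 / 5.725e-19 = 3.478e19, i.e. 3.478e19/6.022e23 = 5.775e-5 mol.
Photons absorbed: 0.209 × 5.775e-5 = 1.207e-5 mol.
Product: Φ × n_abs = 0.712 × 1.207e-5 = 8.594e-6 mol.

8.6e-6 mol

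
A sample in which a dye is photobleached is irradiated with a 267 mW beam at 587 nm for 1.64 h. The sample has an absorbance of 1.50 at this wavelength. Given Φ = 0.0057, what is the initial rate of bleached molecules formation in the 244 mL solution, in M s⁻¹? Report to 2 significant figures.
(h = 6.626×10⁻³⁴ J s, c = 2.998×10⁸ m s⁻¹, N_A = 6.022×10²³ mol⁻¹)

3.0×10⁻⁸ M s⁻¹

Photon energy at 587 nm: hc/λ = (6.626×10⁻³⁴)(2.998×10⁸)/(587×10⁻⁹) = 3.384×10⁻¹⁹ J.
Energy delivered: (267 mW)(5904 s) = 1576 J.
Photons incident: 1576 / 3.384×10⁻¹⁹ = 4.657×10²¹, i.e. 4.657×10²¹/6.022×10²³ = 0.007733 mol.
Fraction absorbed: 1 − 10^(−1.50) = 0.9684.
Photons absorbed: 0.9684 × 0.007733 = 0.007489 mol.
Product formed: 0.0057 × 0.007489 = 4.269×10⁻⁵ mol.
Rate: 4.269×10⁻⁵ mol / (5904 s × 0.244 L) = 3.0×10⁻⁸ M s⁻¹.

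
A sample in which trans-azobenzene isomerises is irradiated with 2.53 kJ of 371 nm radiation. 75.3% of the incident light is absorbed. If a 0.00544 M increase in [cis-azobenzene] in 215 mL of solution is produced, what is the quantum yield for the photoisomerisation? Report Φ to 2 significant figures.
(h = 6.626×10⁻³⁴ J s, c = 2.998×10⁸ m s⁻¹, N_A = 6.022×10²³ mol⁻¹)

Φ = 0.20

Product: (0.00544 M)(0.215 L) = 0.001170 mol.
Photon energy at 371 nm: hc/λ = (6.626×10⁻³⁴)(2.998×10⁸)/(371×10⁻⁹) = 5.354×10⁻¹⁹ J.
Incident energy: 2.53 kJ = 2530 J.
Photons incident: 2530 / 5.354×10⁻¹⁹ = 4.725×10²¹, i.e. 4.725×10²¹/6.022×10²³ = 0.007846 mol.
Photons absorbed: 0.753 × 0.007846 = 0.005908 mol.
Φ = 0.001170 mol / 0.005908 mol photons = 0.20.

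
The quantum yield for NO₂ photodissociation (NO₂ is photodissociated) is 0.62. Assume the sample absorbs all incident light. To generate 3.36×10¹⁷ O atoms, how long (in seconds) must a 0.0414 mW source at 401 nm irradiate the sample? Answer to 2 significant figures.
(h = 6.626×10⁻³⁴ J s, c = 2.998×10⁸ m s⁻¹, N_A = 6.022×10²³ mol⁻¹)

Product: 3.36×10¹⁷ / 6.022×10²³ = 5.580×10⁻⁷ mol.
Photons that must be absorbed: 5.580×10⁻⁷ / 0.62 = 9.000×10⁻⁷ mol.
Photon energy: hc/λ = 4.954×10⁻¹⁹ J; per mole, 2.983×10⁵ J mol⁻¹.
Energy required: 9.000×10⁻⁷ × 2.983×10⁵ = 0.2685 J.
Time: 0.2685 J / 4.14e-05 W = 6500 s.

t ≈ 6500 s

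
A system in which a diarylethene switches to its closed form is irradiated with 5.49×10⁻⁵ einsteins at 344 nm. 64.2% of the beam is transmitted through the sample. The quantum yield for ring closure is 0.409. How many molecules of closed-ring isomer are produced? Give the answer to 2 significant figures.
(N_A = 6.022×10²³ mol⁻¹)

4.8×10¹⁸ molecules

Fraction absorbed: 1 − 64.2/100 = 0.3580.
Photons absorbed: 0.3580 × 5.49×10⁻⁵ = 1.965×10⁻⁵ mol.
Product: Φ × n_abs = 0.409 × 1.965×10⁻⁵ = 8.037×10⁻⁶ mol.
As a count: 8.037×10⁻⁶ × 6.022×10²³ = 4.8×10¹⁸.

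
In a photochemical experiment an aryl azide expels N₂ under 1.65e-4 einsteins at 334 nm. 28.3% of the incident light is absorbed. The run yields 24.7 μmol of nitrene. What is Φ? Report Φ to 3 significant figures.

Φ = 0.529

Product: 24.7 μmol = 2.47e-5 mol.
Photons absorbed: 0.283 × 1.65e-4 = 4.670e-5 mol.
Φ = 2.47e-5 mol / 4.670e-5 mol photons = 0.529.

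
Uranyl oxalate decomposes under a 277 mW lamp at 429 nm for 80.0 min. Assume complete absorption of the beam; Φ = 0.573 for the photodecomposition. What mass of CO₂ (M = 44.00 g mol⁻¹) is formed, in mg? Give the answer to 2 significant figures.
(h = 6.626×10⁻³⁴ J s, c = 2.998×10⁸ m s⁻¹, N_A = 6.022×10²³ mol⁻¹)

Photon energy at 429 nm: hc/λ = (6.626×10⁻³⁴)(2.998×10⁸)/(429×10⁻⁹) = 4.630×10⁻¹⁹ J.
Energy delivered: (277 mW)(4800 s) = 1330 J.
Photons incident: 1330 / 4.630×10⁻¹⁹ = 2.873×10²¹, i.e. 2.873×10²¹/6.022×10²³ = 0.004771 mol.
Product: Φ × n_abs = 0.573 × 0.004771 = 0.002734 mol.
Mass: 0.002734 × 44.00 = 0.1203 g = 120 mg.

120 mg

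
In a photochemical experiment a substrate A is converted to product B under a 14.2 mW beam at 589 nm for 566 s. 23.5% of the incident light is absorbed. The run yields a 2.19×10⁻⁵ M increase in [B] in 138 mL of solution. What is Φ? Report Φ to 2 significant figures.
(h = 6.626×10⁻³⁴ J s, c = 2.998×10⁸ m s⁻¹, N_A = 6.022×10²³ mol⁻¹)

Product: (2.19×10⁻⁵ M)(0.138 L) = 3.022×10⁻⁶ mol.
Photon energy at 589 nm: hc/λ = (6.626×10⁻³⁴)(2.998×10⁸)/(589×10⁻⁹) = 3.373×10⁻¹⁹ J.
Energy delivered: (14.2 mW)(566 s) = 8.037 J.
Photons incident: 8.037 / 3.373×10⁻¹⁹ = 2.383×10¹⁹, i.e. 2.383×10¹⁹/6.022×10²³ = 3.957×10⁻⁵ mol.
Photons absorbed: 0.235 × 3.957×10⁻⁵ = 9.299×10⁻⁶ mol.
Φ = 3.022×10⁻⁶ mol / 9.299×10⁻⁶ mol photons = 0.32.

Φ = 0.32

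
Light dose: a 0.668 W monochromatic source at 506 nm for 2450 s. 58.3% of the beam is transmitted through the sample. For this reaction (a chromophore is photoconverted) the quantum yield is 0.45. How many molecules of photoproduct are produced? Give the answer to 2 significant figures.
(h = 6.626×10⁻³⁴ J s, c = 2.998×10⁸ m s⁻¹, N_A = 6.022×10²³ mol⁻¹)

7.8×10²⁰ molecules

Photon energy at 506 nm: hc/λ = (6.626×10⁻³⁴)(2.998×10⁸)/(506×10⁻⁹) = 3.926×10⁻¹⁹ J.
Energy delivered: (0.668 W)(2450 s) = 1637 J.
Photons incident: 1637 / 3.926×10⁻¹⁹ = 4.170×10²¹, i.e. 4.170×10²¹/6.022×10²³ = 0.006925 mol.
Fraction absorbed: 1 − 58.3/100 = 0.4170.
Photons absorbed: 0.4170 × 0.006925 = 0.002888 mol.
Product: Φ × n_abs = 0.45 × 0.002888 = 0.001300 mol.
As a count: 0.001300 × 6.022×10²³ = 7.8×10²⁰.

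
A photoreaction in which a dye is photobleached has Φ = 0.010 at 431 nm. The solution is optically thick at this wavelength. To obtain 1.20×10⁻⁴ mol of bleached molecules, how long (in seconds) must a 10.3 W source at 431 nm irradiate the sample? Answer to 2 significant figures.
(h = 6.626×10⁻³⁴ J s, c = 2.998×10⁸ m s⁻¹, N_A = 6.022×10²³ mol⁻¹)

Photons that must be absorbed: 1.20×10⁻⁴ / 0.010 = 0.01200 mol.
Photon energy: hc/λ = 4.609×10⁻¹⁹ J; per mole, 2.776×10⁵ J mol⁻¹.
Energy required: 0.01200 × 2.776×10⁵ = 3331 J.
Time: 3331 J / 10.3 W = 320 s.

t ≈ 320 s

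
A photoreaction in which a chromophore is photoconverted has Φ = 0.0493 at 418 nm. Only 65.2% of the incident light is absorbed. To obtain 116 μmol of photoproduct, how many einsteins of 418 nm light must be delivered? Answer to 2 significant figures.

Product: 116 μmol = 1.16×10⁻⁴ mol.
Photons that must be absorbed: 1.16×10⁻⁴ / 0.0493 = 0.002353 mol.
Incident photons needed: 0.002353 / 0.652 = 0.003609 mol.

0.0036 einstein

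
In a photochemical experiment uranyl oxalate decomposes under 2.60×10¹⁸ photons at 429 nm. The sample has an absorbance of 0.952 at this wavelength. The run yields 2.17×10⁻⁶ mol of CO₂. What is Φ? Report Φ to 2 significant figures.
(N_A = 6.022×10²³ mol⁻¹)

Moles of photons: 2.60×10¹⁸ / 6.022×10²³ = 4.318×10⁻⁶ mol.
Fraction absorbed: 1 − 10^(−0.952) = 0.8883.
Photons absorbed: 0.8883 × 4.318×10⁻⁶ = 3.836×10⁻⁶ mol.
Φ = 2.17×10⁻⁶ mol / 3.836×10⁻⁶ mol photons = 0.57.

Φ = 0.57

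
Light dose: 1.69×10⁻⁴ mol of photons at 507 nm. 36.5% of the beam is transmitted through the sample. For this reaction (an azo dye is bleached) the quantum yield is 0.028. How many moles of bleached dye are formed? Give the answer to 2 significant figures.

Fraction absorbed: 1 − 36.5/100 = 0.6350.
Photons absorbed: 0.6350 × 1.69×10⁻⁴ = 1.073×10⁻⁴ mol.
Product: Φ × n_abs = 0.028 × 1.073×10⁻⁴ = 3.004×10⁻⁶ mol.

3.0×10⁻⁶ mol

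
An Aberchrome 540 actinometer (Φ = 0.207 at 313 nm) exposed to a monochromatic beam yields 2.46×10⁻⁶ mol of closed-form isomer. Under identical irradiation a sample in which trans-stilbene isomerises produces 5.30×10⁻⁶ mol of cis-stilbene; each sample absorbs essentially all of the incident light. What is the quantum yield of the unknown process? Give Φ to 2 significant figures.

Φ = 0.45

Photons absorbed by the actinometer: 2.46×10⁻⁶ / 0.207 = 1.188×10⁻⁵ mol.
Φ(unknown) = 5.30×10⁻⁶ / 1.188×10⁻⁵ = 0.45.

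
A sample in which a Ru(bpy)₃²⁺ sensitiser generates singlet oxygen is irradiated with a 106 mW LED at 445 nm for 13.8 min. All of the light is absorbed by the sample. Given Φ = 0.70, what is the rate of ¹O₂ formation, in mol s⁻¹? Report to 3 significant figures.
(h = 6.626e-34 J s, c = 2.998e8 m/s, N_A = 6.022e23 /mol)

2.76e-7 mol s⁻¹

Photon energy at 445 nm: hc/λ = (6.626e-34)(2.998e8)/(445e-9) = 4.464e-19 J.
Energy delivered: (106 mW)(828 s) = 87.77 J.
Photons incident: 87.77 / 4.464e-19 = 1.966e20, i.e. 1.966e20/6.022e23 = 3.265e-4 mol.
Product formed: 0.70 × 3.265e-4 = 2.286e-4 mol.
Rate: 2.286e-4 / 828 s = 2.76e-7 mol s⁻¹.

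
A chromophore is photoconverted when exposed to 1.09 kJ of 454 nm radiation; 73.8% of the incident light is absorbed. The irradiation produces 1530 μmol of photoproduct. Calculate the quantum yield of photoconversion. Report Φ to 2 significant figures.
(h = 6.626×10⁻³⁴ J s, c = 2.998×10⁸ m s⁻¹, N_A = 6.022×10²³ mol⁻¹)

Φ = 0.50

Product: 1530 μmol = 0.00153 mol.
Photon energy at 454 nm: hc/λ = (6.626×10⁻³⁴)(2.998×10⁸)/(454×10⁻⁹) = 4.375×10⁻¹⁹ J.
Incident energy: 1.09 kJ = 1090 J.
Photons incident: 1090 / 4.375×10⁻¹⁹ = 2.491×10²¹, i.e. 2.491×10²¹/6.022×10²³ = 0.004136 mol.
Photons absorbed: 0.738 × 0.004136 = 0.003052 mol.
Φ = 0.00153 mol / 0.003052 mol photons = 0.50.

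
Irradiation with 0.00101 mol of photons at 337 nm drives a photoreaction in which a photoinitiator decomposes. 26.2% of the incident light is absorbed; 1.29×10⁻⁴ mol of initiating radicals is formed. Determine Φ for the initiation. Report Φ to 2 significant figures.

Photons absorbed: 0.262 × 0.00101 = 2.646×10⁻⁴ mol.
Φ = 1.29×10⁻⁴ mol / 2.646×10⁻⁴ mol photons = 0.49.

Φ = 0.49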